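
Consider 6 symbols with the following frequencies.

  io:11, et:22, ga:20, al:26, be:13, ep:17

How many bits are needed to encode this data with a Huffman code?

Greedily combine the two least-frequent nodes:
combine io(11), be(13) → 24
combine ep(17), ga(20) → 37
combine et(22), 24 → 46
combine al(26), 37 → 63
combine 46, 63 → 109
Each symbol's bit-cost is frequency × depth; summing gives 279 bits (equivalently 24 + 37 + 46 + 63 + 109).

279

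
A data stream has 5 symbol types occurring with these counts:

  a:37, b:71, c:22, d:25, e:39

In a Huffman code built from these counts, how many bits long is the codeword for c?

3

Repeatedly merge the two smallest:
combine c(22), d(25) → 47
combine a(37), e(39) → 76
combine 47, b(71) → 118
combine 76, 118 → 194
The subtree containing c is merged 3 times, so code length = 3.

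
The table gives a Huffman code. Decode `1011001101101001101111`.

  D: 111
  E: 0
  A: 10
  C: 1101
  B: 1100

ABCAAECD

Read left to right; each codeword is recognised as soon as it completes (prefix code):
  10→A | 1100→B | 1101→C | 10→A | 10→A | 0→E | 1101→C | 111→D
Decoded message: ABCAAECD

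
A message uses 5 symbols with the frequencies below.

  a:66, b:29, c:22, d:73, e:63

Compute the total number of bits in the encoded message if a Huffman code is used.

557

Greedily combine the two least-frequent nodes:
c(22) + b(29) → 51
51 + e(63) → 114
a(66) + d(73) → 139
114 + 139 → 253
The encoded length is the sum of every internal node's weight: 51 + 114 + 139 + 253 = 557 bits.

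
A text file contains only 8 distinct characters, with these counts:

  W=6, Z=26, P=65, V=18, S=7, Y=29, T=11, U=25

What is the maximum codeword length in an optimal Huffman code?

5

Merge the two lowest-weight nodes at each step:
merge W(6) and S(7): 13
merge T(11) and 13: 24
merge V(18) and 24: 42
merge U(25) and Z(26): 51
merge Y(29) and 42: 71
merge 51 and P(65): 116
merge 71 and 116: 187
The rarest symbols sit at the bottom; the longest codeword is 5 bits.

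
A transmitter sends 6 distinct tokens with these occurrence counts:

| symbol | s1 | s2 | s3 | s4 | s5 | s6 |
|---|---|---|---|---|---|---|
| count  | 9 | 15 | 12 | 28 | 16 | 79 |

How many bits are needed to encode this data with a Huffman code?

Merge the two smallest weights repeatedly:
combine s1(9), s3(12) → 21
combine s2(15), s5(16) → 31
combine 21, s4(28) → 49
combine 31, 49 → 80
combine s6(79), 80 → 159
Total encoded bits = sum of merged weights = 21 + 31 + 49 + 80 + 159 = 340.

340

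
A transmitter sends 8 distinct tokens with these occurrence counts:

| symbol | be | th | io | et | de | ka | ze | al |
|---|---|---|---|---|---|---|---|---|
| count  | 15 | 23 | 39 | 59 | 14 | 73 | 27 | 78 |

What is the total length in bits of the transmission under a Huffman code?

Merge the two smallest weights repeatedly:
merge de(14) and be(15): 29
merge th(23) and ze(27): 50
merge 29 and io(39): 68
merge 50 and et(59): 109
merge 68 and ka(73): 141
merge al(78) and 109: 187
merge 141 and 187: 328
Each symbol's bit-cost is frequency × depth; summing gives 912 bits (equivalently 29 + 50 + 68 + 109 + 141 + 187 + 328).

912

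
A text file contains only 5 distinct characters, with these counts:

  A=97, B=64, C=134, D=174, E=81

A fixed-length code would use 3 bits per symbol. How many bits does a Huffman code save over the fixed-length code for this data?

405

Fixed-length: 3 bits × 550 symbols = 1650 bits.
Huffman merges:
merge B(64) and E(81): 145
merge A(97) and C(134): 231
merge 145 and D(174): 319
merge 231 and 319: 550
Huffman total = 145 + 231 + 319 + 550 = 1245 bits.
Saving = 1650 − 1245 = 405 bits.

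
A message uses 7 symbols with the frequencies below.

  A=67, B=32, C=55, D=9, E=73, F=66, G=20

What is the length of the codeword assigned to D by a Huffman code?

Huffman merges, smallest pair first:
merge D(9) and G(20): 29
merge 29 and B(32): 61
merge C(55) and 61: 116
merge F(66) and A(67): 133
merge E(73) and 116: 189
merge 133 and 189: 322
D's leaf is at depth 5, giving a 5-bit codeword.

5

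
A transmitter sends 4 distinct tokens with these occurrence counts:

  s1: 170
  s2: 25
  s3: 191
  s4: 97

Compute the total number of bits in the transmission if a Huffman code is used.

897

Greedily combine the two least-frequent nodes:
combine s2(25), s4(97) → 122
combine 122, s1(170) → 292
combine s3(191), 292 → 483
Total encoded bits = sum of merged weights = 122 + 292 + 483 = 897.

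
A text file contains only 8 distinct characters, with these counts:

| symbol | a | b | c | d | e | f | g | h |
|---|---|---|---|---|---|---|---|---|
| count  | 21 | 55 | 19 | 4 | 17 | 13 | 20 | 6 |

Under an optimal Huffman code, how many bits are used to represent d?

Repeatedly merge the two smallest:
d(4) + h(6) → 10
10 + f(13) → 23
e(17) + c(19) → 36
g(20) + a(21) → 41
23 + 36 → 59
41 + b(55) → 96
59 + 96 → 155
d's leaf is at depth 4, giving a 4-bit codeword.

4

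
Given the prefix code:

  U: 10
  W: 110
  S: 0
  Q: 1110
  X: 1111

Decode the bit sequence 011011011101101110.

Read left to right; each codeword is recognised as soon as it completes (prefix code):
  0→S | 110→W | 110→W | 1110→Q | 110→W | 1110→Q
Decoded message: SWWQWQ

SWWQWQ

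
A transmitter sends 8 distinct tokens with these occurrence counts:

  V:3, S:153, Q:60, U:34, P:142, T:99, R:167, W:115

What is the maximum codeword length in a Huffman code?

Merge the two lowest-weight nodes at each step:
V(3) + U(34) → 37
37 + Q(60) → 97
97 + T(99) → 196
W(115) + P(142) → 257
S(153) + R(167) → 320
196 + 257 → 453
320 + 453 → 773
The first pair merged (V, U) ends up deepest, at depth 5.

5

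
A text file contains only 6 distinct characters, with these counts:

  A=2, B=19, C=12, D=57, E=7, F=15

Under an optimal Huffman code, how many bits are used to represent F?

Repeatedly merge the two smallest:
combine A(2), E(7) → 9
combine 9, C(12) → 21
combine F(15), B(19) → 34
combine 21, 34 → 55
combine 55, D(57) → 112
F sits 3 levels below the root, so its codeword is 3 bits.

3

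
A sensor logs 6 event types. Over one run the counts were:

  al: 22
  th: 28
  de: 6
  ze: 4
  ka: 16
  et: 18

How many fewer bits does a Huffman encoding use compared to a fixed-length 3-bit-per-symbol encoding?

Fixed-length: 3 bits × 94 symbols = 282 bits.
Huffman merges:
combine ze(4), de(6) → 10
combine 10, ka(16) → 26
combine et(18), al(22) → 40
combine 26, th(28) → 54
combine 40, 54 → 94
Huffman total = 10 + 26 + 40 + 54 + 94 = 224 bits.
Saving = 282 − 224 = 58 bits.

58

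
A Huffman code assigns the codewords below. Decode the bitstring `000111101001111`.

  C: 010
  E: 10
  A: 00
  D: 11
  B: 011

Read left to right; each codeword is recognised as soon as it completes (prefix code):
  00→A | 011→B | 11→D | 010→C | 011→B | 11→D
Decoded message: ABDCBD

ABDCBD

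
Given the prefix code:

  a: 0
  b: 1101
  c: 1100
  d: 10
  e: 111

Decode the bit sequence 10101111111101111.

ddeebe

Read left to right; each codeword is recognised as soon as it completes (prefix code):
  10→d | 10→d | 111→e | 111→e | 1101→b | 111→e
Decoded message: ddeebe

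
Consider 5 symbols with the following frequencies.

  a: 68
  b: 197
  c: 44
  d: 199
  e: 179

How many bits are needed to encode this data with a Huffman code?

Build the Huffman tree bottom-up:
combine c(44), a(68) → 112
combine 112, e(179) → 291
combine b(197), d(199) → 396
combine 291, 396 → 687
The encoded length is the sum of every internal node's weight: 112 + 291 + 396 + 687 = 1486 bits.

1486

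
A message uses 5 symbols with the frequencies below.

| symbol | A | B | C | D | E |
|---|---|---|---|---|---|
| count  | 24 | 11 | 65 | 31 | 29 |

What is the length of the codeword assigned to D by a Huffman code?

3

Huffman merges, smallest pair first:
B(11) + A(24) → 35
E(29) + D(31) → 60
35 + 60 → 95
C(65) + 95 → 160
The subtree containing D is merged 3 times, so code length = 3.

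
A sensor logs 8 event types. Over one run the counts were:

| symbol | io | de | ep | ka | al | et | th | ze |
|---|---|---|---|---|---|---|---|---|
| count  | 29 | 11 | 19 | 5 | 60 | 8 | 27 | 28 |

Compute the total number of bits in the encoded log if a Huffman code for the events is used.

Build the Huffman tree bottom-up:
ka(5) + et(8) → 13
de(11) + 13 → 24
ep(19) + 24 → 43
th(27) + ze(28) → 55
io(29) + 43 → 72
55 + al(60) → 115
72 + 115 → 187
Each symbol's bit-cost is frequency × depth; summing gives 509 bits (equivalently 13 + 24 + 43 + 55 + 72 + 115 + 187).

509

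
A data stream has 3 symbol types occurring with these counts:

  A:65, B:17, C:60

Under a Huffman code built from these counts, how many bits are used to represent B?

2

Huffman merges, smallest pair first:
merge B(17) and C(60): 77
merge A(65) and 77: 142
The subtree containing B is merged 2 times, so code length = 2.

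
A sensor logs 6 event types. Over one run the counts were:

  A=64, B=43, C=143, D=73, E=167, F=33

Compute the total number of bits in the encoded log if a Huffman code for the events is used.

1259

Merge the two smallest weights repeatedly:
merge F(33) and B(43): 76
merge A(64) and D(73): 137
merge 76 and 137: 213
merge C(143) and E(167): 310
merge 213 and 310: 523
Each symbol's bit-cost is frequency × depth; summing gives 1259 bits (equivalently 76 + 137 + 213 + 310 + 523).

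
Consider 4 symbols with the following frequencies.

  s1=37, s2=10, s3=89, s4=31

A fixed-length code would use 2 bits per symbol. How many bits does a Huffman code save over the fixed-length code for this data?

48

Fixed-length: 2 bits × 167 symbols = 334 bits.
Huffman merges:
merge s2(10) and s4(31): 41
merge s1(37) and 41: 78
merge 78 and s3(89): 167
Huffman total = 41 + 78 + 167 = 286 bits.
Saving = 334 − 286 = 48 bits.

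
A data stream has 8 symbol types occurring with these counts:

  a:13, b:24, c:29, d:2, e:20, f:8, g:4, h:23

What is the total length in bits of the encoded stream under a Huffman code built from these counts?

336

Greedily combine the two least-frequent nodes:
d(2) + g(4) → 6
6 + f(8) → 14
a(13) + 14 → 27
e(20) + h(23) → 43
b(24) + 27 → 51
c(29) + 43 → 72
51 + 72 → 123
Each symbol's bit-cost is frequency × depth; summing gives 336 bits (equivalently 6 + 14 + 27 + 43 + 51 + 72 + 123).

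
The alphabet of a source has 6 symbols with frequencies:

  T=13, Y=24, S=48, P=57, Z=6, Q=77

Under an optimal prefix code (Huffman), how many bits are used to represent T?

Build the tree from the bottom:
combine Z(6), T(13) → 19
combine 19, Y(24) → 43
combine 43, S(48) → 91
combine P(57), Q(77) → 134
combine 91, 134 → 225
T sits 4 levels below the root, so its codeword is 4 bits.

4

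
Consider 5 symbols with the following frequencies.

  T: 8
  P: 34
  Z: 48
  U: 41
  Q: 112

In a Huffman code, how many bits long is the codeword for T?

4

Build the tree from the bottom:
combine T(8), P(34) → 42
combine U(41), 42 → 83
combine Z(48), 83 → 131
combine Q(112), 131 → 243
The subtree containing T is merged 4 times, so code length = 4.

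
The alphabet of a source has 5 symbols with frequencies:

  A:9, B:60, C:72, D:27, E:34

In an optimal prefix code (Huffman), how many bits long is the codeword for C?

1

Huffman merges, smallest pair first:
combine A(9), D(27) → 36
combine E(34), 36 → 70
combine B(60), 70 → 130
combine C(72), 130 → 202
C sits one level below the root: a 1-bit codeword.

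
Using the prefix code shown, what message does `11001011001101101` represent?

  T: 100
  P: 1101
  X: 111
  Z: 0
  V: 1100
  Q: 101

VQTPQ

Read left to right; each codeword is recognised as soon as it completes (prefix code):
  1100→V | 101→Q | 100→T | 1101→P | 101→Q
Decoded message: VQTPQ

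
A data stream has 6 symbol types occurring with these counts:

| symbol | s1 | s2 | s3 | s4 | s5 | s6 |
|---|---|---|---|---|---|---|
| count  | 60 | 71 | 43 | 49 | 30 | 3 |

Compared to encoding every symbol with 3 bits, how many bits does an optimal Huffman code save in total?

147

Fixed-length: 3 bits × 256 symbols = 768 bits.
Huffman merges:
merge s6(3) and s5(30): 33
merge 33 and s3(43): 76
merge s4(49) and s1(60): 109
merge s2(71) and 76: 147
merge 109 and 147: 256
Huffman total = 33 + 76 + 109 + 147 + 256 = 621 bits.
Saving = 768 − 621 = 147 bits.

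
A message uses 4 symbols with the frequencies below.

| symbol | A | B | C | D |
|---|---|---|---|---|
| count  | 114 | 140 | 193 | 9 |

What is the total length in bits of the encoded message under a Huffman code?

Greedily combine the two least-frequent nodes:
combine D(9), A(114) → 123
combine 123, B(140) → 263
combine C(193), 263 → 456
Each symbol's bit-cost is frequency × depth; summing gives 842 bits (equivalently 123 + 263 + 456).

842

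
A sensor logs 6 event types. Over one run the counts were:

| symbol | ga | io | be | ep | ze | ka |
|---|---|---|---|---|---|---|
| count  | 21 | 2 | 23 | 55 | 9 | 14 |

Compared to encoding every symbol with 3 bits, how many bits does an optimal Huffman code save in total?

Fixed-length: 3 bits × 124 symbols = 372 bits.
Huffman merges:
merge io(2) and ze(9): 11
merge 11 and ka(14): 25
merge ga(21) and be(23): 44
merge 25 and 44: 69
merge ep(55) and 69: 124
Huffman total = 11 + 25 + 44 + 69 + 124 = 273 bits.
Saving = 372 − 273 = 99 bits.

99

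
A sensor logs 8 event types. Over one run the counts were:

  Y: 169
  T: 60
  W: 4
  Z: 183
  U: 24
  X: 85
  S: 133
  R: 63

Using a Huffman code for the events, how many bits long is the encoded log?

1927

Merge the two smallest weights repeatedly:
combine W(4), U(24) → 28
combine 28, T(60) → 88
combine R(63), X(85) → 148
combine 88, S(133) → 221
combine 148, Y(169) → 317
combine Z(183), 221 → 404
combine 317, 404 → 721
Total encoded bits = sum of merged weights = 28 + 88 + 148 + 221 + 317 + 404 + 721 = 1927.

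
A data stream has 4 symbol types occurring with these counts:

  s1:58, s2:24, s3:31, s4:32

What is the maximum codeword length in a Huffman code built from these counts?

Merge the two lowest-weight nodes at each step:
merge s2(24) and s3(31): 55
merge s4(32) and 55: 87
merge s1(58) and 87: 145
The first pair merged (s2, s3) ends up deepest, at depth 3.

3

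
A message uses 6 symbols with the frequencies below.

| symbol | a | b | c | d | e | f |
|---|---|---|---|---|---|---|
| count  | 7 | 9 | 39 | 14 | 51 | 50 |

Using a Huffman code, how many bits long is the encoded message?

386

Merge the two smallest weights repeatedly:
a(7) + b(9) → 16
d(14) + 16 → 30
30 + c(39) → 69
f(50) + e(51) → 101
69 + 101 → 170
Each symbol's bit-cost is frequency × depth; summing gives 386 bits (equivalently 16 + 30 + 69 + 101 + 170).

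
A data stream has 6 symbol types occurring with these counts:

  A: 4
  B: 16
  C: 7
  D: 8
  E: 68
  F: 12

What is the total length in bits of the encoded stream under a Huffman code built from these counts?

Merge the two smallest weights repeatedly:
combine A(4), C(7) → 11
combine D(8), 11 → 19
combine F(12), B(16) → 28
combine 19, 28 → 47
combine 47, E(68) → 115
Total encoded bits = sum of merged weights = 11 + 19 + 28 + 47 + 115 = 220.

220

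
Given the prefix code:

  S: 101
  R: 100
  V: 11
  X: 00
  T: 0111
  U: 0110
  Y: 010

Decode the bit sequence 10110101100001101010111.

SSUXUST

Read left to right; each codeword is recognised as soon as it completes (prefix code):
  101→S | 101→S | 0110→U | 00→X | 0110→U | 101→S | 0111→T
Decoded message: SSUXUST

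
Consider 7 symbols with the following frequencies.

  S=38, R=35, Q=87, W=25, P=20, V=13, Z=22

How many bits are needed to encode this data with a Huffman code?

626

Merge the two smallest weights repeatedly:
merge V(13) and P(20): 33
merge Z(22) and W(25): 47
merge 33 and R(35): 68
merge S(38) and 47: 85
merge 68 and 85: 153
merge Q(87) and 153: 240
The encoded length is the sum of every internal node's weight: 33 + 47 + 68 + 85 + 153 + 240 = 626 bits.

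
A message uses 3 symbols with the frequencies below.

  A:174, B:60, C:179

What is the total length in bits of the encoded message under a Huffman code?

647

Greedily combine the two least-frequent nodes:
merge B(60) and A(174): 234
merge C(179) and 234: 413
Total encoded bits = sum of merged weights = 234 + 413 = 647.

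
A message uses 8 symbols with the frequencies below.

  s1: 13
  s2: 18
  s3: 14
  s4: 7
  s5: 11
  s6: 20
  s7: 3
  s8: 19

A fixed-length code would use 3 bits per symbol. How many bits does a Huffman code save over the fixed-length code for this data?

Fixed-length: 3 bits × 105 symbols = 315 bits.
Huffman merges:
merge s7(3) and s4(7): 10
merge 10 and s5(11): 21
merge s1(13) and s3(14): 27
merge s2(18) and s8(19): 37
merge s6(20) and 21: 41
merge 27 and 37: 64
merge 41 and 64: 105
Huffman total = 10 + 21 + 27 + 37 + 41 + 64 + 105 = 305 bits.
Saving = 315 − 305 = 10 bits.

10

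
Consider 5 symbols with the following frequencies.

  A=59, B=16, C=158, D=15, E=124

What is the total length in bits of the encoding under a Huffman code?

Build the Huffman tree bottom-up:
combine D(15), B(16) → 31
combine 31, A(59) → 90
combine 90, E(124) → 214
combine C(158), 214 → 372
Each symbol's bit-cost is frequency × depth; summing gives 707 bits (equivalently 31 + 90 + 214 + 372).

707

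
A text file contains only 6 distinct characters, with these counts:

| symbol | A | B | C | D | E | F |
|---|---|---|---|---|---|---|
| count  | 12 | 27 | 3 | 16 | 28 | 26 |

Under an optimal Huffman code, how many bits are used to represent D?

Build the tree from the bottom:
C(3) + A(12) → 15
15 + D(16) → 31
F(26) + B(27) → 53
E(28) + 31 → 59
53 + 59 → 112
D's leaf is at depth 3, giving a 3-bit codeword.

3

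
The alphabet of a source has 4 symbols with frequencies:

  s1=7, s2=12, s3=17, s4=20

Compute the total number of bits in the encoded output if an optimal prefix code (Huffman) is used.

Merge the two smallest weights repeatedly:
s1(7) + s2(12) → 19
s3(17) + 19 → 36
s4(20) + 36 → 56
The encoded length is the sum of every internal node's weight: 19 + 36 + 56 = 111 bits.

111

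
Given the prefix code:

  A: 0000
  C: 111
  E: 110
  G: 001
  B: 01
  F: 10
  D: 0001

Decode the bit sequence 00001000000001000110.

AFADDF

Read left to right; each codeword is recognised as soon as it completes (prefix code):
  0000→A | 10→F | 0000→A | 0001→D | 0001→D | 10→F
Decoded message: AFADDF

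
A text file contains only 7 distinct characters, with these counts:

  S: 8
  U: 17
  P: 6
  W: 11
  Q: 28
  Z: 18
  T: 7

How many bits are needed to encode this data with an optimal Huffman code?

252

Greedily combine the two least-frequent nodes:
merge P(6) and T(7): 13
merge S(8) and W(11): 19
merge 13 and U(17): 30
merge Z(18) and 19: 37
merge Q(28) and 30: 58
merge 37 and 58: 95
Each symbol's bit-cost is frequency × depth; summing gives 252 bits (equivalently 13 + 19 + 30 + 37 + 58 + 95).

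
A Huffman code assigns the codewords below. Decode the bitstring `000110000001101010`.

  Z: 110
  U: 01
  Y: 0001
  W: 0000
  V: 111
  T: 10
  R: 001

Read left to right; each codeword is recognised as soon as it completes (prefix code):
  0001→Y | 10→T | 0000→W | 01→U | 10→T | 10→T | 10→T
Decoded message: YTWUTTT

YTWUTTT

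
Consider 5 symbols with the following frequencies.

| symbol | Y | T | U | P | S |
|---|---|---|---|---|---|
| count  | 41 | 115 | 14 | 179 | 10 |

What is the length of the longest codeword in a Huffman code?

Merge the two lowest-weight nodes at each step:
merge S(10) and U(14): 24
merge 24 and Y(41): 65
merge 65 and T(115): 180
merge P(179) and 180: 359
Maximum depth reached is 4.

4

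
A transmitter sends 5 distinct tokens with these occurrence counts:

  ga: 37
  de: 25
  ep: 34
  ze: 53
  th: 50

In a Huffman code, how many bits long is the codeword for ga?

2

Repeatedly merge the two smallest:
de(25) + ep(34) → 59
ga(37) + th(50) → 87
ze(53) + 59 → 112
87 + 112 → 199
The subtree containing ga is merged 2 times, so code length = 2.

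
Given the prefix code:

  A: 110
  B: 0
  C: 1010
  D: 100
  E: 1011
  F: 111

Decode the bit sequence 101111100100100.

EFBBDD

Read left to right; each codeword is recognised as soon as it completes (prefix code):
  1011→E | 111→F | 0→B | 0→B | 100→D | 100→D
Decoded message: EFBBDD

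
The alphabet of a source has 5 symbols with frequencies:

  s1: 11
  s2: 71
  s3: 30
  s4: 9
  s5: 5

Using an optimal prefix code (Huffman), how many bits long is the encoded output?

Greedily combine the two least-frequent nodes:
merge s5(5) and s4(9): 14
merge s1(11) and 14: 25
merge 25 and s3(30): 55
merge 55 and s2(71): 126
Total encoded bits = sum of merged weights = 14 + 25 + 55 + 126 = 220.

220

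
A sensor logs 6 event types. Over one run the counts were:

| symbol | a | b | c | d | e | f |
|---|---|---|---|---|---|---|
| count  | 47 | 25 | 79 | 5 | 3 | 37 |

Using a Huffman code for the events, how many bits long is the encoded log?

Merge the two smallest weights repeatedly:
combine e(3), d(5) → 8
combine 8, b(25) → 33
combine 33, f(37) → 70
combine a(47), 70 → 117
combine c(79), 117 → 196
The encoded length is the sum of every internal node's weight: 8 + 33 + 70 + 117 + 196 = 424 bits.

424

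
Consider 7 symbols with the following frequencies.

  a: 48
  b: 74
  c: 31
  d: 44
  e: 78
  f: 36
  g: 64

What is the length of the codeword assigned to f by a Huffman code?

Build the tree from the bottom:
merge c(31) and f(36): 67
merge d(44) and a(48): 92
merge g(64) and 67: 131
merge b(74) and e(78): 152
merge 92 and 131: 223
merge 152 and 223: 375
f sits 4 levels below the root, so its codeword is 4 bits.

4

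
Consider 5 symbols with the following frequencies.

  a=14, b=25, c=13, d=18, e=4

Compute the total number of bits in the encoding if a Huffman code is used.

Merge the two smallest weights repeatedly:
merge e(4) and c(13): 17
merge a(14) and 17: 31
merge d(18) and b(25): 43
merge 31 and 43: 74
Each symbol's bit-cost is frequency × depth; summing gives 165 bits (equivalently 17 + 31 + 43 + 74).

165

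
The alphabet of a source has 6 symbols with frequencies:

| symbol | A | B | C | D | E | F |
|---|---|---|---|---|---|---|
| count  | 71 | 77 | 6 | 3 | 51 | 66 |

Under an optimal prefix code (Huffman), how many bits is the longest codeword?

Merge the two lowest-weight nodes at each step:
D(3) + C(6) → 9
9 + E(51) → 60
60 + F(66) → 126
A(71) + B(77) → 148
126 + 148 → 274
Maximum depth reached is 4.

4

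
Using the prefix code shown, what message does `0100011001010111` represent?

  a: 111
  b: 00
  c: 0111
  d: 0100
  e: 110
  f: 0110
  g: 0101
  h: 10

dfgc

Read left to right; each codeword is recognised as soon as it completes (prefix code):
  0100→d | 0110→f | 0101→g | 0111→c
Decoded message: dfgc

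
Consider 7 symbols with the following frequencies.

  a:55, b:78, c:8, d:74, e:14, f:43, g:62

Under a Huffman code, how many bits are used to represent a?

Repeatedly merge the two smallest:
c(8) + e(14) → 22
22 + f(43) → 65
a(55) + g(62) → 117
65 + d(74) → 139
b(78) + 117 → 195
139 + 195 → 334
a sits 3 levels below the root, so its codeword is 3 bits.

3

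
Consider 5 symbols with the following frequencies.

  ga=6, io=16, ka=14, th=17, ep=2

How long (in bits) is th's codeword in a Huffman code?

Repeatedly merge the two smallest:
combine ep(2), ga(6) → 8
combine 8, ka(14) → 22
combine io(16), th(17) → 33
combine 22, 33 → 55
th's leaf is at depth 2, giving a 2-bit codeword.

2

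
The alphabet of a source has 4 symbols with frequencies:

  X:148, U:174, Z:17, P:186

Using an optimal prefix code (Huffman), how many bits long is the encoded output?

Build the Huffman tree bottom-up:
Z(17) + X(148) → 165
165 + U(174) → 339
P(186) + 339 → 525
Each symbol's bit-cost is frequency × depth; summing gives 1029 bits (equivalently 165 + 339 + 525).

1029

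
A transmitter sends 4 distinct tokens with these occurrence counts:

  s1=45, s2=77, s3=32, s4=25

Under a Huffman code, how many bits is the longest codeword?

3

Merge the two lowest-weight nodes at each step:
s4(25) + s3(32) → 57
s1(45) + 57 → 102
s2(77) + 102 → 179
Maximum depth reached is 3.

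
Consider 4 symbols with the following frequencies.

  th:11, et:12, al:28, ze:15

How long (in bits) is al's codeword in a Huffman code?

1

Build the tree from the bottom:
combine th(11), et(12) → 23
combine ze(15), 23 → 38
combine al(28), 38 → 66
al is merged only at the final step, so code length = 1.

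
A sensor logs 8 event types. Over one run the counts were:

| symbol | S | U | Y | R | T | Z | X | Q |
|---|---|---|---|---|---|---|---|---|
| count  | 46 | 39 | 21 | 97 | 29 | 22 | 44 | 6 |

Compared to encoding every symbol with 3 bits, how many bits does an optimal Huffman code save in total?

70

Fixed-length: 3 bits × 304 symbols = 912 bits.
Huffman merges:
merge Q(6) and Y(21): 27
merge Z(22) and 27: 49
merge T(29) and U(39): 68
merge X(44) and S(46): 90
merge 49 and 68: 117
merge 90 and R(97): 187
merge 117 and 187: 304
Huffman total = 27 + 49 + 68 + 90 + 117 + 187 + 304 = 842 bits.
Saving = 912 − 842 = 70 bits.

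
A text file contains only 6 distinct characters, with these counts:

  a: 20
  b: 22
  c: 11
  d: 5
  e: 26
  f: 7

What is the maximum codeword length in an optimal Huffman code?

Merge the two lowest-weight nodes at each step:
combine d(5), f(7) → 12
combine c(11), 12 → 23
combine a(20), b(22) → 42
combine 23, e(26) → 49
combine 42, 49 → 91
The first pair merged (d, f) ends up deepest, at depth 4.

4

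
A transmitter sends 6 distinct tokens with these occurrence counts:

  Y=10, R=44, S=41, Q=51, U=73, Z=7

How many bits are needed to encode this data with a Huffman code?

527

Greedily combine the two least-frequent nodes:
Z(7) + Y(10) → 17
17 + S(41) → 58
R(44) + Q(51) → 95
58 + U(73) → 131
95 + 131 → 226
Total encoded bits = sum of merged weights = 17 + 58 + 95 + 131 + 226 = 527.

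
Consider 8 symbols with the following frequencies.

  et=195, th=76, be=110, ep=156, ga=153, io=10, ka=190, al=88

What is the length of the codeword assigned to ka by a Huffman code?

Huffman merges, smallest pair first:
combine io(10), th(76) → 86
combine 86, al(88) → 174
combine be(110), ga(153) → 263
combine ep(156), 174 → 330
combine ka(190), et(195) → 385
combine 263, 330 → 593
combine 385, 593 → 978
The subtree containing ka is merged 2 times, so code length = 2.

2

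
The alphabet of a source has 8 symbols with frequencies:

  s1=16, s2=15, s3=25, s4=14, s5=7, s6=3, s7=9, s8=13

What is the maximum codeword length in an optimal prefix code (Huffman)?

Merge the two lowest-weight nodes at each step:
s6(3) + s5(7) → 10
s7(9) + 10 → 19
s8(13) + s4(14) → 27
s2(15) + s1(16) → 31
19 + s3(25) → 44
27 + 31 → 58
44 + 58 → 102
The first pair merged (s6, s5) ends up deepest, at depth 4.

4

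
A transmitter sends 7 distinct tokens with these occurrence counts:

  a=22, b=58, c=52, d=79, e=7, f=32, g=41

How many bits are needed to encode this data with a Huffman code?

765

Build the Huffman tree bottom-up:
e(7) + a(22) → 29
29 + f(32) → 61
g(41) + c(52) → 93
b(58) + 61 → 119
d(79) + 93 → 172
119 + 172 → 291
Total encoded bits = sum of merged weights = 29 + 61 + 93 + 119 + 172 + 291 = 765.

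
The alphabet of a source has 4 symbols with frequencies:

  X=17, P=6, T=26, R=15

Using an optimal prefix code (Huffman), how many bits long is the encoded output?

Greedily combine the two least-frequent nodes:
combine P(6), R(15) → 21
combine X(17), 21 → 38
combine T(26), 38 → 64
The encoded length is the sum of every internal node's weight: 21 + 38 + 64 = 123 bits.

123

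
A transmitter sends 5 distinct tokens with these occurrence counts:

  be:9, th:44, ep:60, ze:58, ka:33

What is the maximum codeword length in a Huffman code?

Merge the two lowest-weight nodes at each step:
be(9) + ka(33) → 42
42 + th(44) → 86
ze(58) + ep(60) → 118
86 + 118 → 204
Maximum depth reached is 3.

3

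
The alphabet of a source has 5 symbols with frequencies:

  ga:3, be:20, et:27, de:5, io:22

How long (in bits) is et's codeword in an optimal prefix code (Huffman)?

2

Build the tree from the bottom:
ga(3) + de(5) → 8
8 + be(20) → 28
io(22) + et(27) → 49
28 + 49 → 77
et sits 2 levels below the root, so its codeword is 2 bits.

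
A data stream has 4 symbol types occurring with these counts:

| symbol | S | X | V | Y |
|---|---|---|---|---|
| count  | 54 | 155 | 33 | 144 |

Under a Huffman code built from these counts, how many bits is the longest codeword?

3

Merge the two lowest-weight nodes at each step:
combine V(33), S(54) → 87
combine 87, Y(144) → 231
combine X(155), 231 → 386
The rarest symbols sit at the bottom; the longest codeword is 3 bits.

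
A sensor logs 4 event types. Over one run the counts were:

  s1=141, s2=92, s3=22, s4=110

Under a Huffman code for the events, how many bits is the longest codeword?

3

Merge the two lowest-weight nodes at each step:
s3(22) + s2(92) → 114
s4(110) + 114 → 224
s1(141) + 224 → 365
Maximum depth reached is 3.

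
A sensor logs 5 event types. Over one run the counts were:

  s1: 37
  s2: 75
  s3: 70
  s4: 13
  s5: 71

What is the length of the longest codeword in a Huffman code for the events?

3

Merge the two lowest-weight nodes at each step:
combine s4(13), s1(37) → 50
combine 50, s3(70) → 120
combine s5(71), s2(75) → 146
combine 120, 146 → 266
Maximum depth reached is 3.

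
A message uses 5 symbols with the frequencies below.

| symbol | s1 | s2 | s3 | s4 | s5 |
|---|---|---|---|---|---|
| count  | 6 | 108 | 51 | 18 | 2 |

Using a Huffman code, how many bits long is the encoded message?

296

Merge the two smallest weights repeatedly:
combine s5(2), s1(6) → 8
combine 8, s4(18) → 26
combine 26, s3(51) → 77
combine 77, s2(108) → 185
The encoded length is the sum of every internal node's weight: 8 + 26 + 77 + 185 = 296 bits.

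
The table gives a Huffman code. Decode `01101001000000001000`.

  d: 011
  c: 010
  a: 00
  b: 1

dccaaaca

Read left to right; each codeword is recognised as soon as it completes (prefix code):
  011→d | 010→c | 010→c | 00→a | 00→a | 00→a | 010→c | 00→a
Decoded message: dccaaaca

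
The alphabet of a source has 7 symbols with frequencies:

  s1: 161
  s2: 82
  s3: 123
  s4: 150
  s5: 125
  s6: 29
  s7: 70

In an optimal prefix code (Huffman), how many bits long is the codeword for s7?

4

Huffman merges, smallest pair first:
merge s6(29) and s7(70): 99
merge s2(82) and 99: 181
merge s3(123) and s5(125): 248
merge s4(150) and s1(161): 311
merge 181 and 248: 429
merge 311 and 429: 740
s7 sits 4 levels below the root, so its codeword is 4 bits.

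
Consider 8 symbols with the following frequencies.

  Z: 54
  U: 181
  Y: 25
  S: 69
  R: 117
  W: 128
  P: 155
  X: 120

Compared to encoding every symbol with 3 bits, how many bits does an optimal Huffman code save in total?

109

Fixed-length: 3 bits × 849 symbols = 2547 bits.
Huffman merges:
Y(25) + Z(54) → 79
S(69) + 79 → 148
R(117) + X(120) → 237
W(128) + 148 → 276
P(155) + U(181) → 336
237 + 276 → 513
336 + 513 → 849
Huffman total = 79 + 148 + 237 + 276 + 336 + 513 + 849 = 2438 bits.
Saving = 2547 − 2438 = 109 bits.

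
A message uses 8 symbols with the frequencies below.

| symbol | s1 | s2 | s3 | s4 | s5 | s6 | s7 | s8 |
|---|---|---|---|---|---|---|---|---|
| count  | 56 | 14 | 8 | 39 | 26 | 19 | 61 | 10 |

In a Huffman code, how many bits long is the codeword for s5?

Huffman merges, smallest pair first:
combine s3(8), s8(10) → 18
combine s2(14), 18 → 32
combine s6(19), s5(26) → 45
combine 32, s4(39) → 71
combine 45, s1(56) → 101
combine s7(61), 71 → 132
combine 101, 132 → 233
s5's leaf is at depth 3, giving a 3-bit codeword.

3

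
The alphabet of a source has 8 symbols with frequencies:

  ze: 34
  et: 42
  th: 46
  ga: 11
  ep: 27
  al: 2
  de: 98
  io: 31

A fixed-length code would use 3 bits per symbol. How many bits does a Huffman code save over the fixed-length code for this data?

91

Fixed-length: 3 bits × 291 symbols = 873 bits.
Huffman merges:
merge al(2) and ga(11): 13
merge 13 and ep(27): 40
merge io(31) and ze(34): 65
merge 40 and et(42): 82
merge th(46) and 65: 111
merge 82 and de(98): 180
merge 111 and 180: 291
Huffman total = 13 + 40 + 65 + 82 + 111 + 180 + 291 = 782 bits.
Saving = 873 − 782 = 91 bits.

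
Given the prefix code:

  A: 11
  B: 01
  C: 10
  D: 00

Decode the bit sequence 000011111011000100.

Read left to right; each codeword is recognised as soon as it completes (prefix code):
  00→D | 00→D | 11→A | 11→A | 10→C | 11→A | 00→D | 01→B | 00→D
Decoded message: DDAACADBD

DDAACADBD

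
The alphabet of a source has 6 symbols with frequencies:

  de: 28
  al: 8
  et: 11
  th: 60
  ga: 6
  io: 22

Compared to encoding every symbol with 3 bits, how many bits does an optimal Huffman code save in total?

Fixed-length: 3 bits × 135 symbols = 405 bits.
Huffman merges:
merge ga(6) and al(8): 14
merge et(11) and 14: 25
merge io(22) and 25: 47
merge de(28) and 47: 75
merge th(60) and 75: 135
Huffman total = 14 + 25 + 47 + 75 + 135 = 296 bits.
Saving = 405 − 296 = 109 bits.

109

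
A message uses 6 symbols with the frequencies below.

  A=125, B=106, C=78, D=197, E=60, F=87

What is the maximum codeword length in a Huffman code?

Merge the two lowest-weight nodes at each step:
E(60) + C(78) → 138
F(87) + B(106) → 193
A(125) + 138 → 263
193 + D(197) → 390
263 + 390 → 653
Maximum depth reached is 3.

3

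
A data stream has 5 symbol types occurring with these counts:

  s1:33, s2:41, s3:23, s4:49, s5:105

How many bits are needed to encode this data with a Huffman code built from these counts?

Build the Huffman tree bottom-up:
combine s3(23), s1(33) → 56
combine s2(41), s4(49) → 90
combine 56, 90 → 146
combine s5(105), 146 → 251
Each symbol's bit-cost is frequency × depth; summing gives 543 bits (equivalently 56 + 90 + 146 + 251).

543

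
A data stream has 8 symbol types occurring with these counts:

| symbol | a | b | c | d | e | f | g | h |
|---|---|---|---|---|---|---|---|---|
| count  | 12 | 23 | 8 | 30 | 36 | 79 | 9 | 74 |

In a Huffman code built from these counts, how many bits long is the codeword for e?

3

Repeatedly merge the two smallest:
c(8) + g(9) → 17
a(12) + 17 → 29
b(23) + 29 → 52
d(30) + e(36) → 66
52 + 66 → 118
h(74) + f(79) → 153
118 + 153 → 271
e's leaf is at depth 3, giving a 3-bit codeword.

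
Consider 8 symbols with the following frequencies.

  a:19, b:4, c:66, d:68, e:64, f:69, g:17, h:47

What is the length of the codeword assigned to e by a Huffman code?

Repeatedly merge the two smallest:
combine b(4), g(17) → 21
combine a(19), 21 → 40
combine 40, h(47) → 87
combine e(64), c(66) → 130
combine d(68), f(69) → 137
combine 87, 130 → 217
combine 137, 217 → 354
e sits 3 levels below the root, so its codeword is 3 bits.

3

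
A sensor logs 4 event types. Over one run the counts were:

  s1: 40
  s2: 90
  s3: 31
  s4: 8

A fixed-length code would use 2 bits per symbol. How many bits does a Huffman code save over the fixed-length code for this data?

51

Fixed-length: 2 bits × 169 symbols = 338 bits.
Huffman merges:
s4(8) + s3(31) → 39
39 + s1(40) → 79
79 + s2(90) → 169
Huffman total = 39 + 79 + 169 = 287 bits.
Saving = 338 − 287 = 51 bits.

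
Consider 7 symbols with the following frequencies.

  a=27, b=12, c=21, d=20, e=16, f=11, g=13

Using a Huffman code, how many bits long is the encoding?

333

Build the Huffman tree bottom-up:
merge f(11) and b(12): 23
merge g(13) and e(16): 29
merge d(20) and c(21): 41
merge 23 and a(27): 50
merge 29 and 41: 70
merge 50 and 70: 120
Total encoded bits = sum of merged weights = 23 + 29 + 41 + 50 + 70 + 120 = 333.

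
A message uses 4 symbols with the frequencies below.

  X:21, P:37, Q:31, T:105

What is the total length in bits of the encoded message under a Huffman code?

Greedily combine the two least-frequent nodes:
X(21) + Q(31) → 52
P(37) + 52 → 89
89 + T(105) → 194
Total encoded bits = sum of merged weights = 52 + 89 + 194 = 335.

335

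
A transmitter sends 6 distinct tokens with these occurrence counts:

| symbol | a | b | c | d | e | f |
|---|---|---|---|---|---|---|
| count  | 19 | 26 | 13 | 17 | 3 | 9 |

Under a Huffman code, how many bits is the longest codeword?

4

Merge the two lowest-weight nodes at each step:
merge e(3) and f(9): 12
merge 12 and c(13): 25
merge d(17) and a(19): 36
merge 25 and b(26): 51
merge 36 and 51: 87
The first pair merged (e, f) ends up deepest, at depth 4.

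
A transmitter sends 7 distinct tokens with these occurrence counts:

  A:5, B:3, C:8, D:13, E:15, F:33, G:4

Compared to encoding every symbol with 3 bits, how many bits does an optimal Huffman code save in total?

Fixed-length: 3 bits × 81 symbols = 243 bits.
Huffman merges:
B(3) + G(4) → 7
A(5) + 7 → 12
C(8) + 12 → 20
D(13) + E(15) → 28
20 + 28 → 48
F(33) + 48 → 81
Huffman total = 7 + 12 + 20 + 28 + 48 + 81 = 196 bits.
Saving = 243 − 196 = 47 bits.

47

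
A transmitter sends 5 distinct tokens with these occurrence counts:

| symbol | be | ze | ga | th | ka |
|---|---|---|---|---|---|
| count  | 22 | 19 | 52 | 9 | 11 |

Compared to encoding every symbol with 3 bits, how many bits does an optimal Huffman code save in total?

106

Fixed-length: 3 bits × 113 symbols = 339 bits.
Huffman merges:
merge th(9) and ka(11): 20
merge ze(19) and 20: 39
merge be(22) and 39: 61
merge ga(52) and 61: 113
Huffman total = 20 + 39 + 61 + 113 = 233 bits.
Saving = 339 − 233 = 106 bits.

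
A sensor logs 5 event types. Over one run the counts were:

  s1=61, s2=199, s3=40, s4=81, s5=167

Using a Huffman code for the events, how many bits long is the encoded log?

1180

Greedily combine the two least-frequent nodes:
combine s3(40), s1(61) → 101
combine s4(81), 101 → 182
combine s5(167), 182 → 349
combine s2(199), 349 → 548
The encoded length is the sum of every internal node's weight: 101 + 182 + 349 + 548 = 1180 bits.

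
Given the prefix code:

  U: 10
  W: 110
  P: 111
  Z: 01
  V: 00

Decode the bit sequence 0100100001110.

ZVUVZW

Read left to right; each codeword is recognised as soon as it completes (prefix code):
  01→Z | 00→V | 10→U | 00→V | 01→Z | 110→W
Decoded message: ZVUVZW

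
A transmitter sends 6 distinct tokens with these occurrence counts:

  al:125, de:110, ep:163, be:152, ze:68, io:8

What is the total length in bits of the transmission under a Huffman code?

Build the Huffman tree bottom-up:
combine io(8), ze(68) → 76
combine 76, de(110) → 186
combine al(125), be(152) → 277
combine ep(163), 186 → 349
combine 277, 349 → 626
Each symbol's bit-cost is frequency × depth; summing gives 1514 bits (equivalently 76 + 186 + 277 + 349 + 626).

1514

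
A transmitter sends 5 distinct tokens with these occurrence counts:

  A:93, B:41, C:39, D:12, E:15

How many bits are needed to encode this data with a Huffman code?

Greedily combine the two least-frequent nodes:
combine D(12), E(15) → 27
combine 27, C(39) → 66
combine B(41), 66 → 107
combine A(93), 107 → 200
Total encoded bits = sum of merged weights = 27 + 66 + 107 + 200 = 400.

400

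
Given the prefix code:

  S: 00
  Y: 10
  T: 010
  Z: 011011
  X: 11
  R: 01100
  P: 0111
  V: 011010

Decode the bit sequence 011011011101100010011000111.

ZPRTRP

Read left to right; each codeword is recognised as soon as it completes (prefix code):
  011011→Z | 0111→P | 01100→R | 010→T | 01100→R | 0111→P
Decoded message: ZPRTRP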